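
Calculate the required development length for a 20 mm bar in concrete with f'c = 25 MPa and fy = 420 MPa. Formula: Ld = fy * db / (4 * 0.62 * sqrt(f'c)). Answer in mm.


Ld = (fy * db) / (4 * 0.62 * sqrt(f'c))
= (420 * 20) / (4 * 0.62 * sqrt(25))
= 8400 / 12.4
= 677.42 mm

677.42 mm


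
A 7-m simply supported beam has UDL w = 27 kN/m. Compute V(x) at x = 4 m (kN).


R_A = w * L / 2 = 27 * 7 / 2 = 94.5 kN
V(x) = R_A - w * x = 94.5 - 27 * 4
= -13.5 kN

-13.5 kN


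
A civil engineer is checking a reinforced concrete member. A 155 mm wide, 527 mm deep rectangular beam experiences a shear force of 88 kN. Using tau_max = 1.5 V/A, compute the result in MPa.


A = b * h = 155 * 527 = 81685 mm^2
V = 88 kN = 88000.0 N
tau_max = 1.5 * V / A = 1.5 * 88000.0 / 81685
= 1.616 MPa

1.616 MPa


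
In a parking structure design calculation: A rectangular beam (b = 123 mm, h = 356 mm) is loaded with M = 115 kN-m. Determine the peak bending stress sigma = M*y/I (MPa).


I = b * h^3 / 12 = 123 * 356^3 / 12 = 462459664.0 mm^4
y = h / 2 = 356 / 2 = 178.0 mm
M = 115 kN-m = 115000000.0 N-mm
sigma = M * y / I = 115000000.0 * 178.0 / 462459664.0
= 44.26 MPa

44.26 MPa


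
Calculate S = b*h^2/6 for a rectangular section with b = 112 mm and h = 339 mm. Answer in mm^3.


S = b * h^2 / 6
= 112 * 339^2 / 6
= 112 * 114921 / 6
= 2145192.0 mm^3

2145192.0 mm^3


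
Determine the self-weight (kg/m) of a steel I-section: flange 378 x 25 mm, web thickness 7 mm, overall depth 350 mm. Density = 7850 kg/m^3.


A_flanges = 2 * 378 * 25 = 18900 mm^2
A_web = (350 - 2 * 25) * 7 = 2100 mm^2
A_total = 18900 + 2100 = 21000 mm^2 = 0.021000 m^2
Weight = rho * A = 7850 * 0.021000 = 164.85 kg/m

164.85 kg/m


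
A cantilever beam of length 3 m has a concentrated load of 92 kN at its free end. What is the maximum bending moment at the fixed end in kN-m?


For a cantilever with a point load at the free end:
M_max = P * L = 92 * 3 = 276 kN-m

276 kN-m


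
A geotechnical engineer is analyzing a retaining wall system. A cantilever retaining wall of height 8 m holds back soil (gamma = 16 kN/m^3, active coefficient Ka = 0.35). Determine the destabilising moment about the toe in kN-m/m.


Pa = 0.5 * Ka * gamma * H^2
= 0.5 * 0.35 * 16 * 8^2
= 179.2 kN/m
Arm = H / 3 = 8 / 3 = 2.6667 m
Mo = Pa * arm = Pa * H / 3 = 179.2 * 8 / 3 = 477.8667 kN-m/m

477.8667 kN-m/m


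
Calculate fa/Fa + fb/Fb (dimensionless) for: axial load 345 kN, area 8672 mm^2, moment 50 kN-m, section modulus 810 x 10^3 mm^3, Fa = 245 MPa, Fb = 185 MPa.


f_a = P / A = 345000.0 / 8672 = 39.7832 MPa
f_b = M / S = 50000000.0 / 810000.0 = 61.7284 MPa
Ratio = f_a / Fa + f_b / Fb
= 39.7832 / 245 + 61.7284 / 185
= 0.496 (dimensionless)

0.496 (dimensionless)


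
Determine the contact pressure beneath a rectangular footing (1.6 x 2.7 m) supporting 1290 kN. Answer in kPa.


A = 1.6 * 2.7 = 4.32 m^2
q = P / A = 1290 / 4.32
= 298.6111 kPa

298.6111 kPa


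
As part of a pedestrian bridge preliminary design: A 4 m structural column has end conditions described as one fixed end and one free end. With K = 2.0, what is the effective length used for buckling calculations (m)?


L_eff = K * L
= 2.0 * 4
= 8.0 m

8.0 m


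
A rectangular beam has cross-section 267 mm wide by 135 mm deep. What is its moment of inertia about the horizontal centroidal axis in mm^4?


I = b * h^3 / 12
= 267 * 135^3 / 12
= 267 * 2460375 / 12
= 54743343.75 mm^4

54743343.75 mm^4


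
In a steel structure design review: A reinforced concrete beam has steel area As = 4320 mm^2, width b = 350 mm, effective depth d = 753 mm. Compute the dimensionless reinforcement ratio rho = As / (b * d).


rho = As / (b * d)
= 4320 / (350 * 753)
= 4320 / 263550
= 0.016392 (dimensionless)

0.016392 (dimensionless)


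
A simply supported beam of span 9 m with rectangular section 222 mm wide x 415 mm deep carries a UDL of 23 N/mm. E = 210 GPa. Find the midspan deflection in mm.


I = 222 * 415^3 / 12 = 1322257437.5 mm^4
L = 9000.0 mm, w = 23 N/mm, E = 210000.0 MPa
delta = 5 * w * L^4 / (384 * E * I)
= 5 * 23 * 9000.0^4 / (384 * 210000.0 * 1322257437.5)
= 7.0762 mm

7.0762 mm


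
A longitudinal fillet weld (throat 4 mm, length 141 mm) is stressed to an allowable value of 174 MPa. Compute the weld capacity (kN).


Strength = throat * length * allowable stress
= 4 * 141 * 174 N
= 98136 N
= 98.14 kN

98.14 kN


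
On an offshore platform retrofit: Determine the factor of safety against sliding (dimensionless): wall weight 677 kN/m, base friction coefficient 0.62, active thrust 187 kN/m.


Resisting force = mu * W = 0.62 * 677 = 419.74 kN/m
FOS = Resisting / Driving = 419.74 / 187
= 2.2446 (dimensionless)

2.2446 (dimensionless)


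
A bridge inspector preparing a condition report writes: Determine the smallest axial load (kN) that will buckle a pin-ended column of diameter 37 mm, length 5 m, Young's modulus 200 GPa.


I = pi * d^4 / 64 = 91997.66 mm^4
L = 5000.0 mm
P_cr = pi^2 * E * I / L^2
= 9.8696 * 200000.0 * 91997.66 / 5000.0^2
= 7263.84 N = 7.2638 kN

7.2638 kN


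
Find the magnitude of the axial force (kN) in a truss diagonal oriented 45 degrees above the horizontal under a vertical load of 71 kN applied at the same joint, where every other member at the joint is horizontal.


At the joint, only the diagonal has a vertical component, so vertical equilibrium gives:
F * sin(45) = 71
F = 71 / sin(45)
= 71 / 0.707107
= 100.41 kN

100.41 kN


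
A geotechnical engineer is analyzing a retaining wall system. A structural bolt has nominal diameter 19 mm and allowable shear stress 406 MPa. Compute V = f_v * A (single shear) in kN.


A = pi * d^2 / 4 = pi * 19^2 / 4 = 283.5287 mm^2
V = f_v * A / 1000 = 406 * 283.5287 / 1000
= 115.1127 kN

115.1127 kN


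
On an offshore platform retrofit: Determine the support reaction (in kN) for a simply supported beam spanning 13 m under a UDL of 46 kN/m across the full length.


Total load = w * L = 46 * 13 = 598 kN
By symmetry, each reaction R = total / 2 = 598 / 2 = 299.0 kN

299.0 kN


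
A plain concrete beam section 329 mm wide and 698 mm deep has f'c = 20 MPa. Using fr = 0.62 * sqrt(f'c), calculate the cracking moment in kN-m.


fr = 0.62 * sqrt(20) = 0.62 * 4.4721 = 2.7727 MPa
I = 329 * 698^3 / 12 = 9323541747.33 mm^4
y_t = 349.0 mm
M_cr = fr * I / y_t = 2.7727 * 9323541747.33 / 349.0 N-mm
= 74.0734 kN-m

74.0734 kN-m


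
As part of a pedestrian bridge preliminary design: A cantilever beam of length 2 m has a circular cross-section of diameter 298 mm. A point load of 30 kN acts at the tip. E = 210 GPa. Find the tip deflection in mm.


I = pi * d^4 / 64 = pi * 298^4 / 64 = 387110503.31 mm^4
L = 2000.0 mm, P = 30000.0 N, E = 210000.0 MPa
delta = P * L^3 / (3 * E * I)
= 30000.0 * 2000.0^3 / (3 * 210000.0 * 387110503.31)
= 0.9841 mm

0.9841 mm


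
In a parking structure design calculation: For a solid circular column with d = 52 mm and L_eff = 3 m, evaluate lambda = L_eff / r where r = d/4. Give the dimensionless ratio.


Radius of gyration r = d / 4 = 52 / 4 = 13.0 mm
L_eff = 3000.0 mm
Slenderness ratio = L / r = 3000.0 / 13.0 = 230.77 (dimensionless)

230.77 (dimensionless)


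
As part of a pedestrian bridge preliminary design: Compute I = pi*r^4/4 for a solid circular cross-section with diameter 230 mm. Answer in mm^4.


r = d / 2 = 230 / 2 = 115.0 mm
I = pi * r^4 / 4 = pi * 115.0^4 / 4
= 137366629.65 mm^4

137366629.65 mm^4


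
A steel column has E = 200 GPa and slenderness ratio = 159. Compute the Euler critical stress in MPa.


sigma_cr = pi^2 * E / lambda^2
= 9.8696 * 200000.0 / 159^2
= 9.8696 * 200000.0 / 25281
= 78.0792 MPa

78.0792 MPa


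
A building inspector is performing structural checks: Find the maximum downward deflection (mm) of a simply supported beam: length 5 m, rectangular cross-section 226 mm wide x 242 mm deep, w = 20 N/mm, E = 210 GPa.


I = 226 * 242^3 / 12 = 266915190.67 mm^4
L = 5000.0 mm, w = 20 N/mm, E = 210000.0 MPa
delta = 5 * w * L^4 / (384 * E * I)
= 5 * 20 * 5000.0^4 / (384 * 210000.0 * 266915190.67)
= 2.9037 mm

2.9037 mm


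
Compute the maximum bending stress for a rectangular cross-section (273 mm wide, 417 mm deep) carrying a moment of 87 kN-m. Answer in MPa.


I = b * h^3 / 12 = 273 * 417^3 / 12 = 1649641470.75 mm^4
y = h / 2 = 417 / 2 = 208.5 mm
M = 87 kN-m = 87000000.0 N-mm
sigma = M * y / I = 87000000.0 * 208.5 / 1649641470.75
= 11.0 MPa

11.0 MPa


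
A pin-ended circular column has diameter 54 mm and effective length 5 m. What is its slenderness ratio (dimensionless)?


Radius of gyration r = d / 4 = 54 / 4 = 13.5 mm
L_eff = 5000.0 mm
Slenderness ratio = L / r = 5000.0 / 13.5 = 370.37 (dimensionless)

370.37 (dimensionless)


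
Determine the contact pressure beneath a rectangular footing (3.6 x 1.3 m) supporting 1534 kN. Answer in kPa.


A = 3.6 * 1.3 = 4.68 m^2
q = P / A = 1534 / 4.68
= 327.7778 kPa

327.7778 kPa


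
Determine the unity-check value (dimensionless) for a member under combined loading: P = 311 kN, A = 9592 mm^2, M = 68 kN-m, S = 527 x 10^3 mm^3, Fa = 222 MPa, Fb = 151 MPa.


f_a = P / A = 311000.0 / 9592 = 32.4229 MPa
f_b = M / S = 68000000.0 / 527000.0 = 129.0323 MPa
Ratio = f_a / Fa + f_b / Fb
= 32.4229 / 222 + 129.0323 / 151
= 1.0006 (dimensionless)

1.0006 (dimensionless)


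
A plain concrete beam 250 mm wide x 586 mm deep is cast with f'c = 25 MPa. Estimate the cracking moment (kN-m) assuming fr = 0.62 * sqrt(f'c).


fr = 0.62 * sqrt(25) = 0.62 * 5.0 = 3.1 MPa
I = 250 * 586^3 / 12 = 4192292833.33 mm^4
y_t = 293.0 mm
M_cr = fr * I / y_t = 3.1 * 4192292833.33 / 293.0 N-mm
= 44.3553 kN-m

44.3553 kN-m


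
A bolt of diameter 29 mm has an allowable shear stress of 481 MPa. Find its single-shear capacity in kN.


A = pi * d^2 / 4 = pi * 29^2 / 4 = 660.5199 mm^2
V = f_v * A / 1000 = 481 * 660.5199 / 1000
= 317.7101 kN

317.7101 kN


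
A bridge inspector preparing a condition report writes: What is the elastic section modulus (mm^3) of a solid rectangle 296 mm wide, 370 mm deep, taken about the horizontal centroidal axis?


S = b * h^2 / 6
= 296 * 370^2 / 6
= 296 * 136900 / 6
= 6753733.33 mm^3

6753733.33 mm^3


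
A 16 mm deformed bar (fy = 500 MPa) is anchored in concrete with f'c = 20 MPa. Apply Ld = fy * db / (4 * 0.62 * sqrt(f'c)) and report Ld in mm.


Ld = (fy * db) / (4 * 0.62 * sqrt(f'c))
= (500 * 16) / (4 * 0.62 * sqrt(20))
= 8000 / 11.0909
= 721.31 mm

721.31 mm


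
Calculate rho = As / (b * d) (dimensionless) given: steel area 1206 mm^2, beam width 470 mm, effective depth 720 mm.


rho = As / (b * d)
= 1206 / (470 * 720)
= 1206 / 338400
= 0.003564 (dimensionless)

0.003564 (dimensionless)


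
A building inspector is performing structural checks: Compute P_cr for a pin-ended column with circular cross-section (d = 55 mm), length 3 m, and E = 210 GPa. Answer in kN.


I = pi * d^4 / 64 = 449180.25 mm^4
L = 3000.0 mm
P_cr = pi^2 * E * I / L^2
= 9.8696 * 210000.0 * 449180.25 / 3000.0^2
= 103442.07 N = 103.4421 kN

103.4421 kN


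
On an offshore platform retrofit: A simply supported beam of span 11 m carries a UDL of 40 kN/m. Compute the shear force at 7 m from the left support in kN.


R_A = w * L / 2 = 40 * 11 / 2 = 220.0 kN
V(x) = R_A - w * x = 220.0 - 40 * 7
= -60.0 kN

-60.0 kN


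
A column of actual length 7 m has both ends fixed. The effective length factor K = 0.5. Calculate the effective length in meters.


L_eff = K * L
= 0.5 * 7
= 3.5 m

3.5 m


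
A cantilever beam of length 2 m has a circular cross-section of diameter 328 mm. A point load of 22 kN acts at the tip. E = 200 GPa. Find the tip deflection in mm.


I = pi * d^4 / 64 = pi * 328^4 / 64 = 568152959.9 mm^4
L = 2000.0 mm, P = 22000.0 N, E = 200000.0 MPa
delta = P * L^3 / (3 * E * I)
= 22000.0 * 2000.0^3 / (3 * 200000.0 * 568152959.9)
= 0.5163 mm

0.5163 mm


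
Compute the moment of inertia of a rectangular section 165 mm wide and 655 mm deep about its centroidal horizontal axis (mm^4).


I = b * h^3 / 12
= 165 * 655^3 / 12
= 165 * 281011375 / 12
= 3863906406.25 mm^4

3863906406.25 mm^4


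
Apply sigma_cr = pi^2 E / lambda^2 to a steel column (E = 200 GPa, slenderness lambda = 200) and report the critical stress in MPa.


sigma_cr = pi^2 * E / lambda^2
= 9.8696 * 200000.0 / 200^2
= 9.8696 * 200000.0 / 40000
= 49.348 MPa

49.348 MPa


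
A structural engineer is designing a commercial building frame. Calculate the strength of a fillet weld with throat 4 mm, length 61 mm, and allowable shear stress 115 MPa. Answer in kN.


Strength = throat * length * allowable stress
= 4 * 61 * 115 N
= 28060 N
= 28.06 kN

28.06 kN


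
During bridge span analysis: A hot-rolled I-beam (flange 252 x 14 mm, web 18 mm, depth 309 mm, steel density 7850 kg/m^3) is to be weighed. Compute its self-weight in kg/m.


A_flanges = 2 * 252 * 14 = 7056 mm^2
A_web = (309 - 2 * 14) * 18 = 5058 mm^2
A_total = 7056 + 5058 = 12114 mm^2 = 0.012114 m^2
Weight = rho * A = 7850 * 0.012114 = 95.0949 kg/m

95.0949 kg/m


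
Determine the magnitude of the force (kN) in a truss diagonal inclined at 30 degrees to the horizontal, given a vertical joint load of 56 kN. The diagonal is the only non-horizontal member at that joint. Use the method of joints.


At the joint, only the diagonal has a vertical component, so vertical equilibrium gives:
F * sin(30) = 56
F = 56 / sin(30)
= 56 / 0.5
= 112.0 kN

112.0 kN


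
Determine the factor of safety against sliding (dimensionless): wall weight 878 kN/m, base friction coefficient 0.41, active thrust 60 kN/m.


Resisting force = mu * W = 0.41 * 878 = 359.98 kN/m
FOS = Resisting / Driving = 359.98 / 60
= 5.9997 (dimensionless)

5.9997 (dimensionless)


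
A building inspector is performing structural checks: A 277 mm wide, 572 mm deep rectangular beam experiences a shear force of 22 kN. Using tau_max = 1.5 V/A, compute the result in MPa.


A = b * h = 277 * 572 = 158444 mm^2
V = 22 kN = 22000.0 N
tau_max = 1.5 * V / A = 1.5 * 22000.0 / 158444
= 0.2083 MPa

0.2083 MPa


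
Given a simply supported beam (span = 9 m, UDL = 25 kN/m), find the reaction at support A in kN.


Total load = w * L = 25 * 9 = 225 kN
By symmetry, each reaction R = total / 2 = 225 / 2 = 112.5 kN

112.5 kN


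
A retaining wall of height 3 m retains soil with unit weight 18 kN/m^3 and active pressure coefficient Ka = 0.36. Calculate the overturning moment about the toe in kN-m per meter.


Pa = 0.5 * Ka * gamma * H^2
= 0.5 * 0.36 * 18 * 3^2
= 29.16 kN/m
Arm = H / 3 = 3 / 3 = 1.0 m
Mo = Pa * arm = Pa * H / 3 = 29.16 * 3 / 3 = 29.16 kN-m/m

29.16 kN-m/m


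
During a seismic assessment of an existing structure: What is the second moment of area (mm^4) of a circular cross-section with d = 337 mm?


r = d / 2 = 337 / 2 = 168.5 mm
I = pi * r^4 / 4 = pi * 168.5^4 / 4
= 633125057.57 mm^4

633125057.57 mm^4


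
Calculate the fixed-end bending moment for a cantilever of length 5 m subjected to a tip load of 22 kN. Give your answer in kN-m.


For a cantilever with a point load at the free end:
M_max = P * L = 22 * 5 = 110 kN-m

110 kN-m


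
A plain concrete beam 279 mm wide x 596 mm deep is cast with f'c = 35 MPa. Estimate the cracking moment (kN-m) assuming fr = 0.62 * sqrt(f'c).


fr = 0.62 * sqrt(35) = 0.62 * 5.9161 = 3.668 MPa
I = 279 * 596^3 / 12 = 4922228112.0 mm^4
y_t = 298.0 mm
M_cr = fr * I / y_t = 3.668 * 4922228112.0 / 298.0 N-mm
= 60.5858 kN-m

60.5858 kN-m


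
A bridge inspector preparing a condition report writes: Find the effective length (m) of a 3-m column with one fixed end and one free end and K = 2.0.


L_eff = K * L
= 2.0 * 3
= 6.0 m

6.0 m


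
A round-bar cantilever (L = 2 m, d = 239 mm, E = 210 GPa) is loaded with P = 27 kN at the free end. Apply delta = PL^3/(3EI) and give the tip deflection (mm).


I = pi * d^4 / 64 = pi * 239^4 / 64 = 160162744.63 mm^4
L = 2000.0 mm, P = 27000.0 N, E = 210000.0 MPa
delta = P * L^3 / (3 * E * I)
= 27000.0 * 2000.0^3 / (3 * 210000.0 * 160162744.63)
= 2.1407 mm

2.1407 mm


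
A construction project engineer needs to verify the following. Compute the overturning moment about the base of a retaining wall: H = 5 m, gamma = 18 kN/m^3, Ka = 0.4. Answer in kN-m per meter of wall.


Pa = 0.5 * Ka * gamma * H^2
= 0.5 * 0.4 * 18 * 5^2
= 90.0 kN/m
Arm = H / 3 = 5 / 3 = 1.6667 m
Mo = Pa * arm = Pa * H / 3 = 90.0 * 5 / 3 = 150.0 kN-m/m

150.0 kN-m/m


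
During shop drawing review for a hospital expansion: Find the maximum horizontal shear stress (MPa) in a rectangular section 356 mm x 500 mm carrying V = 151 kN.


A = b * h = 356 * 500 = 178000 mm^2
V = 151 kN = 151000.0 N
tau_max = 1.5 * V / A = 1.5 * 151000.0 / 178000
= 1.2725 MPa

1.2725 MPa


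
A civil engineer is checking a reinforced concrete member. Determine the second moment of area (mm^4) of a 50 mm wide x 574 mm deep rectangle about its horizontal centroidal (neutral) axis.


I = b * h^3 / 12
= 50 * 574^3 / 12
= 50 * 189119224 / 12
= 787996766.67 mm^4

787996766.67 mm^4


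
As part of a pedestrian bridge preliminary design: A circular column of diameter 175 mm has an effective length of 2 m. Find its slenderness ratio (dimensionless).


Radius of gyration r = d / 4 = 175 / 4 = 43.75 mm
L_eff = 2000.0 mm
Slenderness ratio = L / r = 2000.0 / 43.75 = 45.71 (dimensionless)

45.71 (dimensionless)


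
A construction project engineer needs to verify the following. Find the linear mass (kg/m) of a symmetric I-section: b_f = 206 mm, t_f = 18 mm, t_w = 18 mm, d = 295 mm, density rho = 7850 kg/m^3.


A_flanges = 2 * 206 * 18 = 7416 mm^2
A_web = (295 - 2 * 18) * 18 = 4662 mm^2
A_total = 7416 + 4662 = 12078 mm^2 = 0.012078 m^2
Weight = rho * A = 7850 * 0.012078 = 94.8123 kg/m

94.8123 kg/m


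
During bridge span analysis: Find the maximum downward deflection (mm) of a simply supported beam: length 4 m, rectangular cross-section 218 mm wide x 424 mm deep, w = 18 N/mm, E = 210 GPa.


I = 218 * 424^3 / 12 = 1384754602.67 mm^4
L = 4000.0 mm, w = 18 N/mm, E = 210000.0 MPa
delta = 5 * w * L^4 / (384 * E * I)
= 5 * 18 * 4000.0^4 / (384 * 210000.0 * 1384754602.67)
= 0.2063 mm

0.2063 mm


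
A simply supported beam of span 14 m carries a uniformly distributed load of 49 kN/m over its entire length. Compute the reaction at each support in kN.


Total load = w * L = 49 * 14 = 686 kN
By symmetry, each reaction R = total / 2 = 686 / 2 = 343.0 kN

343.0 kN


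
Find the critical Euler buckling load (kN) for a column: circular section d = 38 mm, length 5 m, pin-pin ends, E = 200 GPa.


I = pi * d^4 / 64 = 102353.87 mm^4
L = 5000.0 mm
P_cr = pi^2 * E * I / L^2
= 9.8696 * 200000.0 * 102353.87 / 5000.0^2
= 8081.54 N = 8.0815 kN

8.0815 kN


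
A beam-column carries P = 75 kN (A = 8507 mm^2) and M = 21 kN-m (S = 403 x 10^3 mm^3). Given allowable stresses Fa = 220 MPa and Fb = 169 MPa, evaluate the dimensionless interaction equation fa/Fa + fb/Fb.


f_a = P / A = 75000.0 / 8507 = 8.8163 MPa
f_b = M / S = 21000000.0 / 403000.0 = 52.1092 MPa
Ratio = f_a / Fa + f_b / Fb
= 8.8163 / 220 + 52.1092 / 169
= 0.3484 (dimensionless)

0.3484 (dimensionless)


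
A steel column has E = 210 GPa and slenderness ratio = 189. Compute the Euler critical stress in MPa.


sigma_cr = pi^2 * E / lambda^2
= 9.8696 * 210000.0 / 189^2
= 9.8696 * 210000.0 / 35721
= 58.0224 MPa

58.0224 MPa


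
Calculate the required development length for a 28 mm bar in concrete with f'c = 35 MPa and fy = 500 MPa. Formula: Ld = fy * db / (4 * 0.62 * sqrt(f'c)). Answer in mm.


Ld = (fy * db) / (4 * 0.62 * sqrt(f'c))
= (500 * 28) / (4 * 0.62 * sqrt(35))
= 14000 / 14.6719
= 954.21 mm

954.21 mm


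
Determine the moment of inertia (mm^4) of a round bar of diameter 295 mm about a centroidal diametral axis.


r = d / 2 = 295 / 2 = 147.5 mm
I = pi * r^4 / 4 = pi * 147.5^4 / 4
= 371755979.48 mm^4

371755979.48 mm^4


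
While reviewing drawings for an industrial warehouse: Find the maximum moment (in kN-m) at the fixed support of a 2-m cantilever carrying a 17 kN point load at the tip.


For a cantilever with a point load at the free end:
M_max = P * L = 17 * 2 = 34 kN-m

34 kN-m


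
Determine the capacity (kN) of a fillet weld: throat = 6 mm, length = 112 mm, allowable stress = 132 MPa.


Strength = throat * length * allowable stress
= 6 * 112 * 132 N
= 88704 N
= 88.7 kN

88.7 kN


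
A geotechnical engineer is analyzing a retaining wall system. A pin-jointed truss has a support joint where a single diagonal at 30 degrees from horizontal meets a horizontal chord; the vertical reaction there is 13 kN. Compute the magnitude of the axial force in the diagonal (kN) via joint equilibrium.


At the joint, only the diagonal has a vertical component, so vertical equilibrium gives:
F * sin(30) = 13
F = 13 / sin(30)
= 13 / 0.5
= 26.0 kN

26.0 kN


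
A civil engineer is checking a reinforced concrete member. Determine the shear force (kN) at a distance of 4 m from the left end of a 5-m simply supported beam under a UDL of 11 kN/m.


R_A = w * L / 2 = 11 * 5 / 2 = 27.5 kN
V(x) = R_A - w * x = 27.5 - 11 * 4
= -16.5 kN

-16.5 kN


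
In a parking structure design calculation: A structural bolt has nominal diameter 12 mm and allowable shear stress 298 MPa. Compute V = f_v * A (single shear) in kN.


A = pi * d^2 / 4 = pi * 12^2 / 4 = 113.0973 mm^2
V = f_v * A / 1000 = 298 * 113.0973 / 1000
= 33.703 kN

33.703 kN


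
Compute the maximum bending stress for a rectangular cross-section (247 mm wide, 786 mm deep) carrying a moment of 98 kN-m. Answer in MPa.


I = b * h^3 / 12 = 247 * 786^3 / 12 = 9995012586.0 mm^4
y = h / 2 = 786 / 2 = 393.0 mm
M = 98 kN-m = 98000000.0 N-mm
sigma = M * y / I = 98000000.0 * 393.0 / 9995012586.0
= 3.85 MPa

3.85 MPa


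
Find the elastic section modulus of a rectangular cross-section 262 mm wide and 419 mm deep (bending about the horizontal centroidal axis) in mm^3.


S = b * h^2 / 6
= 262 * 419^2 / 6
= 262 * 175561 / 6
= 7666163.67 mm^3

7666163.67 mm^3


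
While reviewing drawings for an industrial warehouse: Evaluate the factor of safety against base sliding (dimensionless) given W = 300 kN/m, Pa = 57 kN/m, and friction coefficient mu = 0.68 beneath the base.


Resisting force = mu * W = 0.68 * 300 = 204.0 kN/m
FOS = Resisting / Driving = 204.0 / 57
= 3.5789 (dimensionless)

3.5789 (dimensionless)


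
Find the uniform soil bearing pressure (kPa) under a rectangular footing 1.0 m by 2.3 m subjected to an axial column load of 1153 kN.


A = 1.0 * 2.3 = 2.3 m^2
q = P / A = 1153 / 2.3
= 501.3043 kPa

501.3043 kPa


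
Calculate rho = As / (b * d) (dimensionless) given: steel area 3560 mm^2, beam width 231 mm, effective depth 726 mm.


rho = As / (b * d)
= 3560 / (231 * 726)
= 3560 / 167706
= 0.021228 (dimensionless)

0.021228 (dimensionless)


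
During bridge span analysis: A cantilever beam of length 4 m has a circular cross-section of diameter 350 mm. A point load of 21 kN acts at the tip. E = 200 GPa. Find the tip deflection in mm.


I = pi * d^4 / 64 = pi * 350^4 / 64 = 736617574.34 mm^4
L = 4000.0 mm, P = 21000.0 N, E = 200000.0 MPa
delta = P * L^3 / (3 * E * I)
= 21000.0 * 4000.0^3 / (3 * 200000.0 * 736617574.34)
= 3.0409 mm

3.0409 mm


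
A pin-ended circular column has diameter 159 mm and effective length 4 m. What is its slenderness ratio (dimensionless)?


Radius of gyration r = d / 4 = 159 / 4 = 39.75 mm
L_eff = 4000.0 mm
Slenderness ratio = L / r = 4000.0 / 39.75 = 100.63 (dimensionless)

100.63 (dimensionless)


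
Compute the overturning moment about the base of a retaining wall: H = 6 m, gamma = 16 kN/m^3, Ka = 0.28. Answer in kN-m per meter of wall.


Pa = 0.5 * Ka * gamma * H^2
= 0.5 * 0.28 * 16 * 6^2
= 80.64 kN/m
Arm = H / 3 = 6 / 3 = 2.0 m
Mo = Pa * arm = Pa * H / 3 = 80.64 * 6 / 3 = 161.28 kN-m/m

161.28 kN-m/m


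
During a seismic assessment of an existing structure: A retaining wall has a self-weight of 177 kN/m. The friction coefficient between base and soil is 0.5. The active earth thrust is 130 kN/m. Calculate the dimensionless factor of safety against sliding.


Resisting force = mu * W = 0.5 * 177 = 88.5 kN/m
FOS = Resisting / Driving = 88.5 / 130
= 0.6808 (dimensionless)

0.6808 (dimensionless)


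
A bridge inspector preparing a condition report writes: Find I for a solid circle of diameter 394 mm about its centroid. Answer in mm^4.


r = d / 2 = 394 / 2 = 197.0 mm
I = pi * r^4 / 4 = pi * 197.0^4 / 4
= 1182918396.8 mm^4

1182918396.8 mm^4


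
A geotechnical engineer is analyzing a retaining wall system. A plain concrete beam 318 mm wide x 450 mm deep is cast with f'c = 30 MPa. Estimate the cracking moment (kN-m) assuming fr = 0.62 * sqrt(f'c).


fr = 0.62 * sqrt(30) = 0.62 * 5.4772 = 3.3959 MPa
I = 318 * 450^3 / 12 = 2414812500.0 mm^4
y_t = 225.0 mm
M_cr = fr * I / y_t = 3.3959 * 2414812500.0 / 225.0 N-mm
= 36.4463 kN-m

36.4463 kN-m


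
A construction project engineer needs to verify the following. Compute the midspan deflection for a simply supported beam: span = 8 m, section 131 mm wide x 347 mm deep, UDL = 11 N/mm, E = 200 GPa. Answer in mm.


I = 131 * 347^3 / 12 = 456119326.08 mm^4
L = 8000.0 mm, w = 11 N/mm, E = 200000.0 MPa
delta = 5 * w * L^4 / (384 * E * I)
= 5 * 11 * 8000.0^4 / (384 * 200000.0 * 456119326.08)
= 6.4311 mm

6.4311 mm


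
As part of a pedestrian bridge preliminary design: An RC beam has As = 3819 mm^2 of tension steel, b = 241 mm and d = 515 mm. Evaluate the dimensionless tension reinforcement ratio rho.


rho = As / (b * d)
= 3819 / (241 * 515)
= 3819 / 124115
= 0.03077 (dimensionless)

0.03077 (dimensionless)


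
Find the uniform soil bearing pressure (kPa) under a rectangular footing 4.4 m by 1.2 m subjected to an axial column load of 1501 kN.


A = 4.4 * 1.2 = 5.28 m^2
q = P / A = 1501 / 5.28
= 284.2803 kPa

284.2803 kPa


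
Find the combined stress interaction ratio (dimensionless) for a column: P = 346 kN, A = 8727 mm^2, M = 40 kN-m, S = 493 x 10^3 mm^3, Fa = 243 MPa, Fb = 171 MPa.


f_a = P / A = 346000.0 / 8727 = 39.6471 MPa
f_b = M / S = 40000000.0 / 493000.0 = 81.1359 MPa
Ratio = f_a / Fa + f_b / Fb
= 39.6471 / 243 + 81.1359 / 171
= 0.6376 (dimensionless)

0.6376 (dimensionless)


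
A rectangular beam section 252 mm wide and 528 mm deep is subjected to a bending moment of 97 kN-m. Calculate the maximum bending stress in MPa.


I = b * h^3 / 12 = 252 * 528^3 / 12 = 3091156992.0 mm^4
y = h / 2 = 528 / 2 = 264.0 mm
M = 97 kN-m = 97000000.0 N-mm
sigma = M * y / I = 97000000.0 * 264.0 / 3091156992.0
= 8.28 MPa

8.28 MPa


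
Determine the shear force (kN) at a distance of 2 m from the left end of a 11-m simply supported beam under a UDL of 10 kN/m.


R_A = w * L / 2 = 10 * 11 / 2 = 55.0 kN
V(x) = R_A - w * x = 55.0 - 10 * 2
= 35.0 kN

35.0 kN


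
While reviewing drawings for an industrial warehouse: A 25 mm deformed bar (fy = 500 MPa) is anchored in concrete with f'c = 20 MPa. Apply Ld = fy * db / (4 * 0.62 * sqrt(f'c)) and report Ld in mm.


Ld = (fy * db) / (4 * 0.62 * sqrt(f'c))
= (500 * 25) / (4 * 0.62 * sqrt(20))
= 12500 / 11.0909
= 1127.05 mm

1127.05 mm


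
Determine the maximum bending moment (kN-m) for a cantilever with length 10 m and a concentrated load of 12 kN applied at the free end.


For a cantilever with a point load at the free end:
M_max = P * L = 12 * 10 = 120 kN-m

120 kN-m


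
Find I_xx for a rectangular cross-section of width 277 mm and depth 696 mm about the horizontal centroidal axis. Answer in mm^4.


I = b * h^3 / 12
= 277 * 696^3 / 12
= 277 * 337153536 / 12
= 7782627456.0 mm^4

7782627456.0 mm^4


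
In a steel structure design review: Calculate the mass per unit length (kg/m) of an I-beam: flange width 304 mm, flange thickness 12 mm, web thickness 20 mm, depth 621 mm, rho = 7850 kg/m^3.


A_flanges = 2 * 304 * 12 = 7296 mm^2
A_web = (621 - 2 * 12) * 20 = 11940 mm^2
A_total = 7296 + 11940 = 19236 mm^2 = 0.019236 m^2
Weight = rho * A = 7850 * 0.019236 = 151.0026 kg/m

151.0026 kg/m


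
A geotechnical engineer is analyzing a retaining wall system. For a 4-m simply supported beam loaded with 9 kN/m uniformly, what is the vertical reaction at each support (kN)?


Total load = w * L = 9 * 4 = 36 kN
By symmetry, each reaction R = total / 2 = 36 / 2 = 18.0 kN

18.0 kN


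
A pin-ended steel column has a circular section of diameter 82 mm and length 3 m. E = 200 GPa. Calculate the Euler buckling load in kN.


I = pi * d^4 / 64 = 2219347.5 mm^4
L = 3000.0 mm
P_cr = pi^2 * E * I / L^2
= 9.8696 * 200000.0 * 2219347.5 / 3000.0^2
= 486757.37 N = 486.7574 kN

486.7574 kN


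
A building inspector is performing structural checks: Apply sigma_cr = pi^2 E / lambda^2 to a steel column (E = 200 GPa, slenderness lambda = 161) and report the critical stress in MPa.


sigma_cr = pi^2 * E / lambda^2
= 9.8696 * 200000.0 / 161^2
= 9.8696 * 200000.0 / 25921
= 76.1514 MPa

76.1514 MPa


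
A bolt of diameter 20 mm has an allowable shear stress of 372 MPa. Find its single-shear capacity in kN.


A = pi * d^2 / 4 = pi * 20^2 / 4 = 314.1593 mm^2
V = f_v * A / 1000 = 372 * 314.1593 / 1000
= 116.8672 kN

116.8672 kN


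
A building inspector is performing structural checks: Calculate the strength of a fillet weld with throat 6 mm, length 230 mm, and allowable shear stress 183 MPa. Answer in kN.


Strength = throat * length * allowable stress
= 6 * 230 * 183 N
= 252540 N
= 252.54 kN

252.54 kN


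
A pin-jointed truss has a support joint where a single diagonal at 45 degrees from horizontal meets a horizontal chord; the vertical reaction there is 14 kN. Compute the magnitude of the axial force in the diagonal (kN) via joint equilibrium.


At the joint, only the diagonal has a vertical component, so vertical equilibrium gives:
F * sin(45) = 14
F = 14 / sin(45)
= 14 / 0.707107
= 19.8 kN

19.8 kN


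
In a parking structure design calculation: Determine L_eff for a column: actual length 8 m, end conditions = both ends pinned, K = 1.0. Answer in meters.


L_eff = K * L
= 1.0 * 8
= 8.0 m

8.0 m


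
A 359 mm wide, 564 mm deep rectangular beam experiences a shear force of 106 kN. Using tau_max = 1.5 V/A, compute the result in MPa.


A = b * h = 359 * 564 = 202476 mm^2
V = 106 kN = 106000.0 N
tau_max = 1.5 * V / A = 1.5 * 106000.0 / 202476
= 0.7853 MPa

0.7853 MPa


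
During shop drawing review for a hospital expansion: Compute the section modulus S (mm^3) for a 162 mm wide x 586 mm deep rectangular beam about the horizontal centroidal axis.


S = b * h^2 / 6
= 162 * 586^2 / 6
= 162 * 343396 / 6
= 9271692.0 mm^3

9271692.0 mm^3


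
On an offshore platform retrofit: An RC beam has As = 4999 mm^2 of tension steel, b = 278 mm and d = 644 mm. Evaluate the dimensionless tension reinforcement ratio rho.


rho = As / (b * d)
= 4999 / (278 * 644)
= 4999 / 179032
= 0.027922 (dimensionless)

0.027922 (dimensionless)


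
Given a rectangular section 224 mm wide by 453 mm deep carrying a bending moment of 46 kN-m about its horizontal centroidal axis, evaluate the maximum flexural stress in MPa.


I = b * h^3 / 12 = 224 * 453^3 / 12 = 1735247304.0 mm^4
y = h / 2 = 453 / 2 = 226.5 mm
M = 46 kN-m = 46000000.0 N-mm
sigma = M * y / I = 46000000.0 * 226.5 / 1735247304.0
= 6.0 MPa

6.0 MPa


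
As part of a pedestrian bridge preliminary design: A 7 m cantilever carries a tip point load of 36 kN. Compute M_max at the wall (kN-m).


For a cantilever with a point load at the free end:
M_max = P * L = 36 * 7 = 252 kN-m

252 kN-m


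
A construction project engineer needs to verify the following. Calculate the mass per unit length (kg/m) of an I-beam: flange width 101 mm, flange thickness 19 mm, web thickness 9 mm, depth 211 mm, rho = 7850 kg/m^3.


A_flanges = 2 * 101 * 19 = 3838 mm^2
A_web = (211 - 2 * 19) * 9 = 1557 mm^2
A_total = 3838 + 1557 = 5395 mm^2 = 0.005395 m^2
Weight = rho * A = 7850 * 0.005395 = 42.3507 kg/m

42.3507 kg/m


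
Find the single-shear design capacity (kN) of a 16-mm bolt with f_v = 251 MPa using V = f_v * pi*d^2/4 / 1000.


A = pi * d^2 / 4 = pi * 16^2 / 4 = 201.0619 mm^2
V = f_v * A / 1000 = 251 * 201.0619 / 1000
= 50.4665 kN

50.4665 kN


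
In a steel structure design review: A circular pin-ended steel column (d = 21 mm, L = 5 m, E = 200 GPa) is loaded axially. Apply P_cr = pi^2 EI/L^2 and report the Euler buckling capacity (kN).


I = pi * d^4 / 64 = 9546.56 mm^4
L = 5000.0 mm
P_cr = pi^2 * E * I / L^2
= 9.8696 * 200000.0 * 9546.56 / 5000.0^2
= 753.77 N = 0.7538 kN

0.7538 kN


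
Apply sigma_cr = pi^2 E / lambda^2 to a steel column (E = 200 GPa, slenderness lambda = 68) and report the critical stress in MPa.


sigma_cr = pi^2 * E / lambda^2
= 9.8696 * 200000.0 / 68^2
= 9.8696 * 200000.0 / 4624
= 426.886 MPa

426.886 MPa


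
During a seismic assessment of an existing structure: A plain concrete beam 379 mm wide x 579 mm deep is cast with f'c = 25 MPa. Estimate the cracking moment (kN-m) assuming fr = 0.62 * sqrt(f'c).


fr = 0.62 * sqrt(25) = 0.62 * 5.0 = 3.1 MPa
I = 379 * 579^3 / 12 = 6130468356.75 mm^4
y_t = 289.5 mm
M_cr = fr * I / y_t = 3.1 * 6130468356.75 / 289.5 N-mm
= 65.6458 kN-m

65.6458 kN-m


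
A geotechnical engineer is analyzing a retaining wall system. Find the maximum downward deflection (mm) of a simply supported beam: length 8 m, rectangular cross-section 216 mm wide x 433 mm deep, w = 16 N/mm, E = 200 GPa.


I = 216 * 433^3 / 12 = 1461289266.0 mm^4
L = 8000.0 mm, w = 16 N/mm, E = 200000.0 MPa
delta = 5 * w * L^4 / (384 * E * I)
= 5 * 16 * 8000.0^4 / (384 * 200000.0 * 1461289266.0)
= 2.9198 mm

2.9198 mm


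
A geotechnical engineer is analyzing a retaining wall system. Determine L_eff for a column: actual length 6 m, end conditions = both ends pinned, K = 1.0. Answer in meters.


L_eff = K * L
= 1.0 * 6
= 6.0 m

6.0 m


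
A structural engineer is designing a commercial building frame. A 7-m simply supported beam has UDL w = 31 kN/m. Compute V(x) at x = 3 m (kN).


R_A = w * L / 2 = 31 * 7 / 2 = 108.5 kN
V(x) = R_A - w * x = 108.5 - 31 * 3
= 15.5 kN

15.5 kN


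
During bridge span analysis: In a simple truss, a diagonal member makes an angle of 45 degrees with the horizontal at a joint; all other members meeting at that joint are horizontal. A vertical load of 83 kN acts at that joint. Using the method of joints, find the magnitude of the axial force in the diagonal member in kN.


At the joint, only the diagonal has a vertical component, so vertical equilibrium gives:
F * sin(45) = 83
F = 83 / sin(45)
= 83 / 0.707107
= 117.38 kN

117.38 kN


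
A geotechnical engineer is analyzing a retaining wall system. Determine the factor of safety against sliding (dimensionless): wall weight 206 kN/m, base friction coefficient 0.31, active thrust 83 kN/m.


Resisting force = mu * W = 0.31 * 206 = 63.86 kN/m
FOS = Resisting / Driving = 63.86 / 83
= 0.7694 (dimensionless)

0.7694 (dimensionless)


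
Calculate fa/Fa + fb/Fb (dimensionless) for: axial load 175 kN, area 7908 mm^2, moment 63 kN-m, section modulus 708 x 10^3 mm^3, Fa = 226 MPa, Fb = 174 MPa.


f_a = P / A = 175000.0 / 7908 = 22.1295 MPa
f_b = M / S = 63000000.0 / 708000.0 = 88.9831 MPa
Ratio = f_a / Fa + f_b / Fb
= 22.1295 / 226 + 88.9831 / 174
= 0.6093 (dimensionless)

0.6093 (dimensionless)


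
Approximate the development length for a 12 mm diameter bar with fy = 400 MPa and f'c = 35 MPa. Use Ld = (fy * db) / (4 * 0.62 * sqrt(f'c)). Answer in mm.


Ld = (fy * db) / (4 * 0.62 * sqrt(f'c))
= (400 * 12) / (4 * 0.62 * sqrt(35))
= 4800 / 14.6719
= 327.16 mm

327.16 mm


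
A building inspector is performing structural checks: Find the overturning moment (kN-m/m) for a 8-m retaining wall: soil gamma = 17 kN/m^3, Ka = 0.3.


Pa = 0.5 * Ka * gamma * H^2
= 0.5 * 0.3 * 17 * 8^2
= 163.2 kN/m
Arm = H / 3 = 8 / 3 = 2.6667 m
Mo = Pa * arm = Pa * H / 3 = 163.2 * 8 / 3 = 435.2 kN-m/m

435.2 kN-m/m


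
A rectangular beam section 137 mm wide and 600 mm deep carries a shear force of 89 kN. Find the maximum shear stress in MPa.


A = b * h = 137 * 600 = 82200 mm^2
V = 89 kN = 89000.0 N
tau_max = 1.5 * V / A = 1.5 * 89000.0 / 82200
= 1.6241 MPa

1.6241 MPa


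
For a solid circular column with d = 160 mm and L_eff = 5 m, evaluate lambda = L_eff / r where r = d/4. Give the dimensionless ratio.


Radius of gyration r = d / 4 = 160 / 4 = 40.0 mm
L_eff = 5000.0 mm
Slenderness ratio = L / r = 5000.0 / 40.0 = 125.0 (dimensionless)

125.0 (dimensionless)


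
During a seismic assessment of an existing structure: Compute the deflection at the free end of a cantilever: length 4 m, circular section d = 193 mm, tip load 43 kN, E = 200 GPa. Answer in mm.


I = pi * d^4 / 64 = pi * 193^4 / 64 = 68108157.98 mm^4
L = 4000.0 mm, P = 43000.0 N, E = 200000.0 MPa
delta = P * L^3 / (3 * E * I)
= 43000.0 * 4000.0^3 / (3 * 200000.0 * 68108157.98)
= 67.3439 mm

67.3439 mm


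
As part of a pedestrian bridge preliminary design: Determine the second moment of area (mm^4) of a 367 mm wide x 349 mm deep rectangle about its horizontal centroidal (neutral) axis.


I = b * h^3 / 12
= 367 * 349^3 / 12
= 367 * 42508549 / 12
= 1300053123.58 mm^4

1300053123.58 mm^4


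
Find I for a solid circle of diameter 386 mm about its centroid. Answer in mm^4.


r = d / 2 = 386 / 2 = 193.0 mm
I = pi * r^4 / 4 = pi * 193.0^4 / 4
= 1089730527.72 mm^4

1089730527.72 mm^4


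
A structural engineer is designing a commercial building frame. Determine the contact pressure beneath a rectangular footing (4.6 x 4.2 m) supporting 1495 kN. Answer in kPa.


A = 4.6 * 4.2 = 19.32 m^2
q = P / A = 1495 / 19.32
= 77.381 kPa

77.381 kPa


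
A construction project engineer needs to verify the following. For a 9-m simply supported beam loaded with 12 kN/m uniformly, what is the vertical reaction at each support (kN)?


Total load = w * L = 12 * 9 = 108 kN
By symmetry, each reaction R = total / 2 = 108 / 2 = 54.0 kN

54.0 kN


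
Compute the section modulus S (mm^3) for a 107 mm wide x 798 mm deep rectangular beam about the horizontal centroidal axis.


S = b * h^2 / 6
= 107 * 798^2 / 6
= 107 * 636804 / 6
= 11356338.0 mm^3

11356338.0 mm^3


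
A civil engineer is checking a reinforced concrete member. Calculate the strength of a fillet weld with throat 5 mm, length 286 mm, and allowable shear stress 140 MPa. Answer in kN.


Strength = throat * length * allowable stress
= 5 * 286 * 140 N
= 200200 N
= 200.2 kN

200.2 kN


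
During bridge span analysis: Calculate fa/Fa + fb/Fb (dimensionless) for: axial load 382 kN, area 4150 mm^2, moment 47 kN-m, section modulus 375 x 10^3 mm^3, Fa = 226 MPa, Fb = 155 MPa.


f_a = P / A = 382000.0 / 4150 = 92.0482 MPa
f_b = M / S = 47000000.0 / 375000.0 = 125.3333 MPa
Ratio = f_a / Fa + f_b / Fb
= 92.0482 / 226 + 125.3333 / 155
= 1.2159 (dimensionless)

1.2159 (dimensionless)


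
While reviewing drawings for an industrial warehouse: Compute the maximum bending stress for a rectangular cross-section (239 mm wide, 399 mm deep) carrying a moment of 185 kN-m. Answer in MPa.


I = b * h^3 / 12 = 239 * 399^3 / 12 = 1265130546.75 mm^4
y = h / 2 = 399 / 2 = 199.5 mm
M = 185 kN-m = 185000000.0 N-mm
sigma = M * y / I = 185000000.0 * 199.5 / 1265130546.75
= 29.17 MPa

29.17 MPa


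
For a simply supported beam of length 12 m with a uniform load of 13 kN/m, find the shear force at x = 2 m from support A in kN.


R_A = w * L / 2 = 13 * 12 / 2 = 78.0 kN
V(x) = R_A - w * x = 78.0 - 13 * 2
= 52.0 kN

52.0 kN


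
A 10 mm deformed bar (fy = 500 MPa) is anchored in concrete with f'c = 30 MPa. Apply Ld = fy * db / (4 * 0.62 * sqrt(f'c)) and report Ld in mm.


Ld = (fy * db) / (4 * 0.62 * sqrt(f'c))
= (500 * 10) / (4 * 0.62 * sqrt(30))
= 5000 / 13.5835
= 368.09 mm

368.09 mm


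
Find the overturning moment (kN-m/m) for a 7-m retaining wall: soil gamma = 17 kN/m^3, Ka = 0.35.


Pa = 0.5 * Ka * gamma * H^2
= 0.5 * 0.35 * 17 * 7^2
= 145.775 kN/m
Arm = H / 3 = 7 / 3 = 2.3333 m
Mo = Pa * arm = Pa * H / 3 = 145.775 * 7 / 3 = 340.1417 kN-m/m

340.1417 kN-m/m
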